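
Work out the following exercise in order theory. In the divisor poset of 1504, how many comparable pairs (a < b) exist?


A comparable pair {a,b} has a < b or b < a in the order.
Count unordered pairs where one element is strictly below the other.
Examples: {1,2}, {1,4}, {1,8}, {1,16}, ...
Total comparable pairs: 51


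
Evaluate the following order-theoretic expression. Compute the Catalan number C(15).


C(n) = C(2n, n) / (n+1).
C(30, 15) = 155117520
C(15) = 155117520 / 16 = 9694845


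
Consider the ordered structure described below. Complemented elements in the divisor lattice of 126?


An element a is complemented if some b has a meet b = bottom, a join b = top.
a is complemented iff gcd(a, n/a)=1, i.e. a is a unitary divisor of 126.
Complemented elements: 1, 2, 7, 9, 14, 18, ... (2 more)
Count: 8


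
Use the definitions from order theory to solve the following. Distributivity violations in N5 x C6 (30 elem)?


Distributive law: a ^ (b v c) = (a ^ b) v (a ^ c).
Check all 30^3 = 27000 ordered triples (a,b,c).
  e.g. a=(b,0), b=(a,0), c=(c,0): lhs=(b,0) != rhs=(a,0)
  e.g. a=(b,0), b=(a,0), c=(c,1): lhs=(b,0) != rhs=(a,0)
Total violating triples: 432


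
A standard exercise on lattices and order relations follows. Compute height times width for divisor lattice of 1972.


Height = length of longest chain minus 1; width = size of largest antichain.
A maximum chain: 1 | 29 | 493 | 986 | 1972  (height 4).
A maximum antichain: {4, 34, 58, 493}  (width 4).
Product = 4 * 4 = 16


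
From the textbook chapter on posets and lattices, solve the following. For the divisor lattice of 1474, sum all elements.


sigma(n) = sum of divisors.
Divisors of 1474: [1, 2, 11, 22, 67, 134, 737, 1474]
Sum = 2448


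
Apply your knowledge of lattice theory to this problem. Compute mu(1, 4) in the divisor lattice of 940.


In a divisor lattice, mu(a,b) = mu(b/a) where mu is the classical Mobius function.
b/a = 4/1 = 4
Prime factorization of 4: primes [2]
4 is not squarefree, so mu(4) = 0


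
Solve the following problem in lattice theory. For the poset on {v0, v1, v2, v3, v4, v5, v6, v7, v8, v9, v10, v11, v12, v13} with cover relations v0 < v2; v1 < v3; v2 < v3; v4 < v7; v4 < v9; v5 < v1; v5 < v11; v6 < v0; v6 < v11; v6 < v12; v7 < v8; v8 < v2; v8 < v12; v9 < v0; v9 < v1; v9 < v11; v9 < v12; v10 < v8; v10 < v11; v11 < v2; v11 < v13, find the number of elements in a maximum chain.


A chain is a totally ordered subset; we count the number of elements in a maximum chain.
Compute, for each element x, the size of the longest chain ending at x:
  v4: 1
  v5: 1
  v6: 1
  v10: 1
  v7: 2
  v9: 2
  ...
A maximum chain: v4 < v9 < v0 < v2 < v3
Number of elements in the longest chain: 5


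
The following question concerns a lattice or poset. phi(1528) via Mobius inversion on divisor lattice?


phi(n) = n * prod_{p|n} (1 - 1/p).
Prime divisors of 1528: [2, 191]
phi(1528) = 1528 * (1 - 1/2) * (1 - 1/191)
phi(1528) = 760


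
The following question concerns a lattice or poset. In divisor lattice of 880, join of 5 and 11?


In a divisor lattice, join = lcm (least common multiple).
gcd(5,11) = 1
lcm(5,11) = 5*11/gcd = 55/1 = 55


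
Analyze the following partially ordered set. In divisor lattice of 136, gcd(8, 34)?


Meet=gcd.
gcd(8,34)=2


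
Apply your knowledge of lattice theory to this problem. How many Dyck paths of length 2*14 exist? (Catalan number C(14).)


C(n) = C(2n, n) / (n+1).
C(28, 14) = 40116600
C(14) = 40116600 / 15 = 2674440


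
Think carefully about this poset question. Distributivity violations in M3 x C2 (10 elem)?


Distributive law: a ^ (b v c) = (a ^ b) v (a ^ c).
Check all 10^3 = 1000 ordered triples (a,b,c).
  e.g. a=(a1,0), b=(a2,0), c=(a3,0): lhs=(a1,0) != rhs=(0,0)
  e.g. a=(a1,0), b=(a2,0), c=(a3,1): lhs=(a1,0) != rhs=(0,0)
Total violating triples: 48


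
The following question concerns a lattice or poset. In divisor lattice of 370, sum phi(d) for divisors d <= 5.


Divisors of 370 up to 5: [1, 2, 5]
phi values: [1, 1, 4]
Sum = 6


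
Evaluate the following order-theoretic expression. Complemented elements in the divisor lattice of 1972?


An element a is complemented if some b has a meet b = bottom, a join b = top.
a is complemented iff gcd(a, n/a)=1, i.e. a is a unitary divisor of 1972.
Complemented elements: 1, 4, 17, 29, 68, 116, ... (2 more)
Count: 8


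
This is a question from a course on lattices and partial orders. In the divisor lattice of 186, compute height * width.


Height = length of longest chain minus 1; width = size of largest antichain.
A maximum chain: 1 | 31 | 93 | 186  (height 3).
A maximum antichain: {2, 3, 31}  (width 3).
Product = 3 * 3 = 9


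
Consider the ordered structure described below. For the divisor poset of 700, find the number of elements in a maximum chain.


A chain is a totally ordered subset; we count the number of elements in a maximum chain.
Compute, for each element x, the size of the longest chain ending at x:
  1: 1
  2: 2
  5: 2
  7: 2
  4: 3
  25: 3
  ...
A maximum chain: 1 < 2 < 4 < 20 < 100 < 700
Number of elements in the longest chain: 6


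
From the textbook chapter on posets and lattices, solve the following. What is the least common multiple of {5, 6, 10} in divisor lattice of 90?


In a divisor lattice, join = lcm (least common multiple).
Compute lcm iteratively: start with first element, then lcm(current, next).
Elements: [5, 6, 10]
lcm(5,6) = 30
lcm(30,10) = 30
Final lcm = 30


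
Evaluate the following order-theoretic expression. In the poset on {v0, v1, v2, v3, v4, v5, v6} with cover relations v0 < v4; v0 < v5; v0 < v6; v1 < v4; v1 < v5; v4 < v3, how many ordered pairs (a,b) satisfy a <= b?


The order relation is {(a,b) : a <= b}, reflexive so it includes (a,a).
Examples: (v0,v0), (v0,v3), (v0,v4), (v0,v5), (v0,v6), ...
Total ordered pairs: 15


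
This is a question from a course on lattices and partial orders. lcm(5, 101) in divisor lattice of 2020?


Join=lcm.
gcd(5,101)=1
lcm=505


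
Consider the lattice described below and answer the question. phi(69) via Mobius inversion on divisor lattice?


phi(n) = n * prod_{p|n} (1 - 1/p).
Prime divisors of 69: [3, 23]
phi(69) = 69 * (1 - 1/3) * (1 - 1/23)
phi(69) = 44


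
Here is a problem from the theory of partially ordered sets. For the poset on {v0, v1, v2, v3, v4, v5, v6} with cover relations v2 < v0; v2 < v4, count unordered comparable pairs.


A comparable pair {a,b} has a < b or b < a in the order.
Count unordered pairs where one element is strictly below the other.
Examples: {v0,v2}, {v2,v4}
Total comparable pairs: 2


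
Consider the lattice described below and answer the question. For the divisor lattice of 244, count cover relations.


A cover relation a -< b holds when a < b with no c strictly between.
Cover relations:
  1 -< 2
  1 -< 61
  2 -< 4
  2 -< 122
  4 -< 244
  61 -< 122
  122 -< 244
Total: 7


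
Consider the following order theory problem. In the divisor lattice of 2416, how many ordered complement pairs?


Complement pair (a,b): a meet b = bottom, a join b = top.
Here: gcd(a,b)=1 and lcm(a,b)=2416, i.e. a*b=2416 with a,b coprime.
Pairs found: (1,2416), (16,151), (151,16), (2416,1)
Total ordered pairs: 4


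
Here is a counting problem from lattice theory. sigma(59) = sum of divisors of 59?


sigma(n) = sum of divisors.
Divisors of 59: [1, 59]
Sum = 60


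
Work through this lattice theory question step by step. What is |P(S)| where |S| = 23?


Power set = 2^n.
2^23 = 8388608


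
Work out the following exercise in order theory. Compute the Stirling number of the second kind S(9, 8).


S(n,k) = k*S(n-1,k) + S(n-1,k-1).
S(8,8) = 1, S(8,7) = 28
S(9,8) = 8*1 + 28 = 8 + 28
S(9,8) = 36


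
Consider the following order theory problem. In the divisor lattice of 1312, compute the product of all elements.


Divisors of 1312: [1, 2, 4, 8, 16, 32, 41, 82, 164, 328, 656, 1312]
Product = n^(d(n)/2) = 1312^(12/2)
Product = 5100385591921475584


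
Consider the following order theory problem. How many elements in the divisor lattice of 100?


Divisors of 100: [1, 2, 4, 5, 10, 20, 25, 50, 100]
Count: 9


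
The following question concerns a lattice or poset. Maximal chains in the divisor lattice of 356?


A maximal chain goes from the minimum element to a maximal element via cover relations.
Counting all min-to-max paths in the cover graph.
Total maximal chains: 3


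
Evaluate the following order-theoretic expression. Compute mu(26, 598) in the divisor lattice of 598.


In a divisor lattice, mu(a,b) = mu(b/a) where mu is the classical Mobius function.
b/a = 598/26 = 23
Prime factorization of 23: primes [23]
23 is squarefree with 1 prime factor(s), so mu(23) = (-1)^1 = -1


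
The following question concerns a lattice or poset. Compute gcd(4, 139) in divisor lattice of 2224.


In a divisor lattice, meet = gcd (greatest common divisor).
By Euclidean algorithm or factoring: gcd(4,139) = 1


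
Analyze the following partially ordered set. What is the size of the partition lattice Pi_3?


B(n) = number of set partitions of an n-element set.
B(n) satisfies the recurrence: B(n+1) = sum_k C(n,k)*B(k).
B(3) = 5


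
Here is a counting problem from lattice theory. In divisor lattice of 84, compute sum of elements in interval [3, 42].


Interval [3,42] in divisors of 84: [3, 6, 21, 42]
Sum = 72


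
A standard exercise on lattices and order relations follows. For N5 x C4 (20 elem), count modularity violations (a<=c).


Modular law: if a <= c then a v (b ^ c) = (a v b) ^ c.
Check all triples (a,b,c) with a <= c among 20 elements.
  e.g. a=(a,0), b=(c,0), c=(b,0): lhs=(a,0) != rhs=(b,0)
  e.g. a=(a,0), b=(c,1), c=(b,0): lhs=(a,0) != rhs=(b,0)
Total violating triples: 40


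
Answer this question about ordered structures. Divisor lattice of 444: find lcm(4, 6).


In a divisor lattice, join = lcm (least common multiple).
gcd(4,6) = 2
lcm(4,6) = 4*6/gcd = 24/2 = 12


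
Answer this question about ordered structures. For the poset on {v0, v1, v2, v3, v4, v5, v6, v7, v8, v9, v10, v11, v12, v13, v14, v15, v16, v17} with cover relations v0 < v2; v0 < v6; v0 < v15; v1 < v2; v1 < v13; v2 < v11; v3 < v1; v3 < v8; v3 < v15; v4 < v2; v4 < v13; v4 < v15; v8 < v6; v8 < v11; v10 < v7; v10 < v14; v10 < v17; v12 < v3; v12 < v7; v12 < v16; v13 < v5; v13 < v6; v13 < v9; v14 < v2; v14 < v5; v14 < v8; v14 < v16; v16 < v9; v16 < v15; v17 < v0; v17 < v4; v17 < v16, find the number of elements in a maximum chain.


A chain is a totally ordered subset; we count the number of elements in a maximum chain.
Compute, for each element x, the size of the longest chain ending at x:
  v10: 1
  v12: 1
  v3: 2
  v14: 2
  v17: 2
  v0: 3
  ...
A maximum chain: v12 < v3 < v1 < v13 < v5
Number of elements in the longest chain: 5


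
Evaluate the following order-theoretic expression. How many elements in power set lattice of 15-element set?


Power set = 2^n.
2^15 = 32768


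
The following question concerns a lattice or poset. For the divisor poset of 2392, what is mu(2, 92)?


In a divisor lattice, mu(a,b) = mu(b/a) where mu is the classical Mobius function.
b/a = 92/2 = 46
Prime factorization of 46: primes [2, 23]
46 is squarefree with 2 prime factor(s), so mu(46) = (-1)^2 = 1


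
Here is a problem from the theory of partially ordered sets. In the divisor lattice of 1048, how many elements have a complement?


An element a is complemented if some b has a meet b = bottom, a join b = top.
a is complemented iff gcd(a, n/a)=1, i.e. a is a unitary divisor of 1048.
Complemented elements: 1, 8, 131, 1048
Count: 4


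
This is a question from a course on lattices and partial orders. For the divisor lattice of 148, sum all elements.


sigma(n) = sum of divisors.
Divisors of 148: [1, 2, 4, 37, 74, 148]
Sum = 266


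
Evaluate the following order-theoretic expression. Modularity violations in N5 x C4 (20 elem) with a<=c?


Modular law: if a <= c then a v (b ^ c) = (a v b) ^ c.
Check all triples (a,b,c) with a <= c among 20 elements.
  e.g. a=(a,0), b=(c,0), c=(b,0): lhs=(a,0) != rhs=(b,0)
  e.g. a=(a,0), b=(c,1), c=(b,0): lhs=(a,0) != rhs=(b,0)
Total violating triples: 40


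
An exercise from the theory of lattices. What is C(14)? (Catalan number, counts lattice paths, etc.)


C(n) = C(2n, n) / (n+1).
C(28, 14) = 40116600
C(14) = 40116600 / 15 = 2674440


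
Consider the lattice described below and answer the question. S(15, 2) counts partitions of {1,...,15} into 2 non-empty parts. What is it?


S(n,k) = k*S(n-1,k) + S(n-1,k-1).
S(14,2) = 8191, S(14,1) = 1
S(15,2) = 2*8191 + 1 = 16382 + 1
S(15,2) = 16383


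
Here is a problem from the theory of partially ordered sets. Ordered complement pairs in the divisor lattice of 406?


Complement pair (a,b): a meet b = bottom, a join b = top.
Here: gcd(a,b)=1 and lcm(a,b)=406, i.e. a*b=406 with a,b coprime.
Pairs found: (1,406), (2,203), (7,58), (14,29), ... (4 more)
Total ordered pairs: 8


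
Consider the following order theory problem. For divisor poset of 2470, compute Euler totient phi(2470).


phi(n) = n * prod_{p|n} (1 - 1/p).
Prime divisors of 2470: [2, 5, 13, 19]
phi(2470) = 2470 * (1 - 1/2) * (1 - 1/5) * (1 - 1/13) * (1 - 1/19)
phi(2470) = 864


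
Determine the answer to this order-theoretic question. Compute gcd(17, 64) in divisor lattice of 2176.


In a divisor lattice, meet = gcd (greatest common divisor).
By Euclidean algorithm or factoring: gcd(17,64) = 1


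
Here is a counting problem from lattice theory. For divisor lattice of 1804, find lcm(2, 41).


In a divisor lattice, join = lcm (least common multiple).
Compute lcm iteratively: start with first element, then lcm(current, next).
Elements: [2, 41]
lcm(2,41) = 82
Final lcm = 82


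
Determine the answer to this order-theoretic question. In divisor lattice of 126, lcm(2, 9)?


Join=lcm.
gcd(2,9)=1
lcm=18


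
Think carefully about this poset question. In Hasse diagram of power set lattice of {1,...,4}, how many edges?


A cover relation a -< b holds when a < b with no c strictly between.
Cover relations:
  {} -< {1}
  {} -< {2}
  {} -< {3}
  {} -< {4}
  {1} -< {1,2}
  {1} -< {1,3}
  {1} -< {1,4}
  {2} -< {1,2}
  ...24 more
Total: 32


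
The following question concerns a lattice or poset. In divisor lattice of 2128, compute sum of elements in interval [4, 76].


Interval [4,76] in divisors of 2128: [4, 76]
Sum = 80


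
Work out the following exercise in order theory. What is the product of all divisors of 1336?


Divisors of 1336: [1, 2, 4, 8, 167, 334, 668, 1336]
Product = n^(d(n)/2) = 1336^(8/2)
Product = 3185853730816


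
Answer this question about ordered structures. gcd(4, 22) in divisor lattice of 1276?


Meet=gcd.
gcd(4,22)=2


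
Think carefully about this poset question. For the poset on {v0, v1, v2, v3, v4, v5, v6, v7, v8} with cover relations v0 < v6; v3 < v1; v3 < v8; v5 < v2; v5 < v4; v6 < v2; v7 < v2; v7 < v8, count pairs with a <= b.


The order relation is {(a,b) : a <= b}, reflexive so it includes (a,a).
Examples: (v0,v0), (v0,v2), (v0,v6), (v1,v1), (v2,v2), ...
Total ordered pairs: 18


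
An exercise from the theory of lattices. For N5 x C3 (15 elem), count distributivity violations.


Distributive law: a ^ (b v c) = (a ^ b) v (a ^ c).
Check all 15^3 = 3375 ordered triples (a,b,c).
  e.g. a=(b,0), b=(a,0), c=(c,0): lhs=(b,0) != rhs=(a,0)
  e.g. a=(b,0), b=(a,0), c=(c,1): lhs=(b,0) != rhs=(a,0)
Total violating triples: 54


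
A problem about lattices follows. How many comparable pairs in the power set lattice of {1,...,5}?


A comparable pair {a,b} has a < b or b < a in the order.
Count unordered pairs where one element is strictly below the other.
Examples: {{},{1}}, {{},{2}}, {{},{3}}, {{},{4}}, ...
Total comparable pairs: 211


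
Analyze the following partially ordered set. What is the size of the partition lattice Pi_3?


B(n) = number of set partitions of an n-element set.
B(n) satisfies the recurrence: B(n+1) = sum_k C(n,k)*B(k).
B(3) = 5


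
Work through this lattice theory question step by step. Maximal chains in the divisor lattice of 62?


A maximal chain goes from the minimum element to a maximal element via cover relations.
Counting all min-to-max paths in the cover graph.
Total maximal chains: 2


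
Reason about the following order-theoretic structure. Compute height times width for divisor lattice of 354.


Height = length of longest chain minus 1; width = size of largest antichain.
A maximum chain: 1 | 59 | 177 | 354  (height 3).
A maximum antichain: {2, 3, 59}  (width 3).
Product = 3 * 3 = 9


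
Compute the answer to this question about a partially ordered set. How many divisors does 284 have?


Divisors of 284: [1, 2, 4, 71, 142, 284]
Count: 6


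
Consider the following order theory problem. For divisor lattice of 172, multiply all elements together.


Divisors of 172: [1, 2, 4, 43, 86, 172]
Product = n^(d(n)/2) = 172^(6/2)
Product = 5088448


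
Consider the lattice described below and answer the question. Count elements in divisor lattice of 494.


Divisors of 494: [1, 2, 13, 19, 26, 38, 247, 494]
Count: 8


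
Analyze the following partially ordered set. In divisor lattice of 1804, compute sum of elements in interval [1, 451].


Interval [1,451] in divisors of 1804: [1, 11, 41, 451]
Sum = 504


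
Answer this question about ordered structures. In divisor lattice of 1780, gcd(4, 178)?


Meet=gcd.
gcd(4,178)=2


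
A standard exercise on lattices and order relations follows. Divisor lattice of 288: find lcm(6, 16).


In a divisor lattice, join = lcm (least common multiple).
gcd(6,16) = 2
lcm(6,16) = 6*16/gcd = 96/2 = 48


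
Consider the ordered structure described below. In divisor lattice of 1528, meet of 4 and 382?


In a divisor lattice, meet = gcd (greatest common divisor).
By Euclidean algorithm or factoring: gcd(4,382) = 2


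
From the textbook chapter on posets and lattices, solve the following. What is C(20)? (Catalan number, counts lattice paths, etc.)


C(n) = C(2n, n) / (n+1).
C(40, 20) = 137846528820
C(20) = 137846528820 / 21 = 6564120420


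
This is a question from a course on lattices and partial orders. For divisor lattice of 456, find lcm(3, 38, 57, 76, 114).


In a divisor lattice, join = lcm (least common multiple).
Compute lcm iteratively: start with first element, then lcm(current, next).
Elements: [3, 38, 57, 76, 114]
lcm(3,38) = 114
lcm(114,57) = 114
lcm(114,76) = 228
lcm(228,114) = 228
Final lcm = 228


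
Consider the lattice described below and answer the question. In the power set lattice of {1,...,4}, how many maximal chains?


A maximal chain goes from the minimum element to a maximal element via cover relations.
Counting all min-to-max paths in the cover graph.
Total maximal chains: 24


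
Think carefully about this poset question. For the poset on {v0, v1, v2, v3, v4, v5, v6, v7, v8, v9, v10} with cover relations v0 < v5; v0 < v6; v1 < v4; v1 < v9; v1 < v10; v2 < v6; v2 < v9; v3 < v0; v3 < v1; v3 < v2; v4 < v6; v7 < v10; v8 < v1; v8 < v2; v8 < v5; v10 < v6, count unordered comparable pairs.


A comparable pair {a,b} has a < b or b < a in the order.
Count unordered pairs where one element is strictly below the other.
Examples: {v0,v3}, {v0,v5}, {v0,v6}, {v1,v3}, ...
Total comparable pairs: 27


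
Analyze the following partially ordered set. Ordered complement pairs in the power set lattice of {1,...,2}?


Complement pair (a,b): a meet b = bottom, a join b = top.
Here: A intersect B = {} and A union B = {1,...,2}.
Pairs found: ({},{1,2}), ({1},{2}), ({2},{1}), ({1,2},{})
Total ordered pairs: 4


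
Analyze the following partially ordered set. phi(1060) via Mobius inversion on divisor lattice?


phi(n) = n * prod_{p|n} (1 - 1/p).
Prime divisors of 1060: [2, 5, 53]
phi(1060) = 1060 * (1 - 1/2) * (1 - 1/5) * (1 - 1/53)
phi(1060) = 416


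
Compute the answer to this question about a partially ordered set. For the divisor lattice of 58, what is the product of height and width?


Height = length of longest chain minus 1; width = size of largest antichain.
A maximum chain: 1 | 29 | 58  (height 2).
A maximum antichain: {2, 29}  (width 2).
Product = 2 * 2 = 4


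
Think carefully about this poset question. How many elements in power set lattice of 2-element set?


Power set = 2^n.
2^2 = 4


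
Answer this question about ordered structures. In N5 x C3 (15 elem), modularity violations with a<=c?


Modular law: if a <= c then a v (b ^ c) = (a v b) ^ c.
Check all triples (a,b,c) with a <= c among 15 elements.
  e.g. a=(a,0), b=(c,0), c=(b,0): lhs=(a,0) != rhs=(b,0)
  e.g. a=(a,0), b=(c,1), c=(b,0): lhs=(a,0) != rhs=(b,0)
Total violating triples: 18


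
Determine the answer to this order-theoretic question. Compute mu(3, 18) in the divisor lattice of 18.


In a divisor lattice, mu(a,b) = mu(b/a) where mu is the classical Mobius function.
b/a = 18/3 = 6
Prime factorization of 6: primes [2, 3]
6 is squarefree with 2 prime factor(s), so mu(6) = (-1)^2 = 1


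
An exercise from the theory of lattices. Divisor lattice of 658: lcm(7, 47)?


Join=lcm.
gcd(7,47)=1
lcm=329


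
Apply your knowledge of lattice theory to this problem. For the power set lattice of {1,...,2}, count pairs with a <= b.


The order relation is {(a,b) : a <= b}, reflexive so it includes (a,a).
Examples: ({},{}), ({},{1,2}), ({},{1}), ({},{2}), ({1,2},{1,2}), ...
Total ordered pairs: 9


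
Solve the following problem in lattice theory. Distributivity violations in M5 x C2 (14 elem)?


Distributive law: a ^ (b v c) = (a ^ b) v (a ^ c).
Check all 14^3 = 2744 ordered triples (a,b,c).
  e.g. a=(a1,0), b=(a2,0), c=(a3,0): lhs=(a1,0) != rhs=(0,0)
  e.g. a=(a1,0), b=(a2,0), c=(a3,1): lhs=(a1,0) != rhs=(0,0)
Total violating triples: 480


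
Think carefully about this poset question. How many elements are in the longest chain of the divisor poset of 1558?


A chain is a totally ordered subset; we count the number of elements in a maximum chain.
Compute, for each element x, the size of the longest chain ending at x:
  1: 1
  2: 2
  19: 2
  41: 2
  38: 3
  82: 3
  ...
A maximum chain: 1 < 2 < 38 < 1558
Number of elements in the longest chain: 4


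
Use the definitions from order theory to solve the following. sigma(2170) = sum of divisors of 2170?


sigma(n) = sum of divisors.
Divisors of 2170: [1, 2, 5, 7, 10, 14, 31, 35, 62, 70, 155, 217, 310, 434, 1085, 2170]
Sum = 4608


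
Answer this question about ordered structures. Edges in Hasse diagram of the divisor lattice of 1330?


A cover relation a -< b holds when a < b with no c strictly between.
Cover relations:
  1 -< 2
  1 -< 5
  1 -< 7
  1 -< 19
  2 -< 10
  2 -< 14
  2 -< 38
  5 -< 10
  ...24 more
Total: 32


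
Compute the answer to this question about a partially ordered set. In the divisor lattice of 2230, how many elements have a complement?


An element a is complemented if some b has a meet b = bottom, a join b = top.
a is complemented iff gcd(a, n/a)=1, i.e. a is a unitary divisor of 2230.
Complemented elements: 1, 2, 5, 10, 223, 446, ... (2 more)
Count: 8


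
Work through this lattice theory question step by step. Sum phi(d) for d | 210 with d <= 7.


Divisors of 210 up to 7: [1, 2, 3, 5, 6, 7]
phi values: [1, 1, 2, 4, 2, 6]
Sum = 16


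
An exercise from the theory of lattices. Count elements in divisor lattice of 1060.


Divisors of 1060: [1, 2, 4, 5, 10, 20, 53, 106, 212, 265, 530, 1060]
Count: 12


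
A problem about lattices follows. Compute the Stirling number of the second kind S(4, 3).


S(n,k) = k*S(n-1,k) + S(n-1,k-1).
S(3,3) = 1, S(3,2) = 3
S(4,3) = 3*1 + 3 = 3 + 3
S(4,3) = 6


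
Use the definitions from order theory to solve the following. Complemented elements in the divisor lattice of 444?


An element a is complemented if some b has a meet b = bottom, a join b = top.
a is complemented iff gcd(a, n/a)=1, i.e. a is a unitary divisor of 444.
Complemented elements: 1, 3, 4, 12, 37, 111, ... (2 more)
Count: 8


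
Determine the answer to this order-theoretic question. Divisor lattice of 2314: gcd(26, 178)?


Meet=gcd.
gcd(26,178)=2


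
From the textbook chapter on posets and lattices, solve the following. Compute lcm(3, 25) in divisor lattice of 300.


In a divisor lattice, join = lcm (least common multiple).
gcd(3,25) = 1
lcm(3,25) = 3*25/gcd = 75/1 = 75


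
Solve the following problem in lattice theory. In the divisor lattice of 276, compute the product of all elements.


Divisors of 276: [1, 2, 3, 4, 6, 12, 23, 46, 69, 92, 138, 276]
Product = n^(d(n)/2) = 276^(12/2)
Product = 442032795979776


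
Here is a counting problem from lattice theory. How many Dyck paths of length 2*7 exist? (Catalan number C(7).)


C(n) = C(2n, n) / (n+1).
C(14, 7) = 3432
C(7) = 3432 / 8 = 429


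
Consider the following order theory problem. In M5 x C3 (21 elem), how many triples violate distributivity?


Distributive law: a ^ (b v c) = (a ^ b) v (a ^ c).
Check all 21^3 = 9261 ordered triples (a,b,c).
  e.g. a=(a1,0), b=(a2,0), c=(a3,0): lhs=(a1,0) != rhs=(0,0)
  e.g. a=(a1,0), b=(a2,0), c=(a3,1): lhs=(a1,0) != rhs=(0,0)
Total violating triples: 1620


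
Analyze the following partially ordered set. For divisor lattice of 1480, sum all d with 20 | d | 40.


Interval [20,40] in divisors of 1480: [20, 40]
Sum = 60


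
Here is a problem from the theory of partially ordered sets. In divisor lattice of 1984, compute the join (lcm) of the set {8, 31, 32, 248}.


In a divisor lattice, join = lcm (least common multiple).
Compute lcm iteratively: start with first element, then lcm(current, next).
Elements: [8, 31, 32, 248]
lcm(8,31) = 248
lcm(248,32) = 992
lcm(992,248) = 992
Final lcm = 992


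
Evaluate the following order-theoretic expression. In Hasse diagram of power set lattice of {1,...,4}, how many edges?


A cover relation a -< b holds when a < b with no c strictly between.
Cover relations:
  {} -< {1}
  {} -< {2}
  {} -< {3}
  {} -< {4}
  {1} -< {1,2}
  {1} -< {1,3}
  {1} -< {1,4}
  {2} -< {1,2}
  ...24 more
Total: 32


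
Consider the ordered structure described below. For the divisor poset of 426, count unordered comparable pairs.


A comparable pair {a,b} has a < b or b < a in the order.
Count unordered pairs where one element is strictly below the other.
Examples: {1,2}, {1,3}, {1,6}, {1,71}, ...
Total comparable pairs: 19


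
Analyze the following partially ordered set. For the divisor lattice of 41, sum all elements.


sigma(n) = sum of divisors.
Divisors of 41: [1, 41]
Sum = 42


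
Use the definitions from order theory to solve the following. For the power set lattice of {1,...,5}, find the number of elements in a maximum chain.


A chain is a totally ordered subset; we count the number of elements in a maximum chain.
Compute, for each element x, the size of the longest chain ending at x:
  {}: 1
  {1}: 2
  {2}: 2
  {3}: 2
  {4}: 2
  {5}: 2
  ...
A maximum chain: {} < {1} < {1,2} < {1,2,3} < {1,2,3,4} < {1,2,3,4,5}
Number of elements in the longest chain: 6


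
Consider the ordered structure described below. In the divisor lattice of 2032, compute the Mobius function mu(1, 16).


In a divisor lattice, mu(a,b) = mu(b/a) where mu is the classical Mobius function.
b/a = 16/1 = 16
Prime factorization of 16: primes [2]
16 is not squarefree, so mu(16) = 0


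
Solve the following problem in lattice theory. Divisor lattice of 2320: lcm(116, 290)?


Join=lcm.
gcd(116,290)=58
lcm=580


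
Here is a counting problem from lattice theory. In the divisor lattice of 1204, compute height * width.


Height = length of longest chain minus 1; width = size of largest antichain.
A maximum chain: 1 | 43 | 301 | 602 | 1204  (height 4).
A maximum antichain: {4, 14, 86, 301}  (width 4).
Product = 4 * 4 = 16


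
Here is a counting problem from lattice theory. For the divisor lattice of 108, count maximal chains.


A maximal chain goes from the minimum element to a maximal element via cover relations.
Counting all min-to-max paths in the cover graph.
Total maximal chains: 10


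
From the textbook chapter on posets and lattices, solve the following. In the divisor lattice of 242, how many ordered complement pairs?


Complement pair (a,b): a meet b = bottom, a join b = top.
Here: gcd(a,b)=1 and lcm(a,b)=242, i.e. a*b=242 with a,b coprime.
Pairs found: (1,242), (2,121), (121,2), (242,1)
Total ordered pairs: 4


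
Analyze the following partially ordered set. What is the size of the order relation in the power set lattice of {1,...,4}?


The order relation is {(a,b) : a <= b}, reflexive so it includes (a,a).
Examples: ({},{}), ({},{1,2}), ({},{1,2,3}), ({},{1,2,3,4}), ({},{1,2,4}), ...
Total ordered pairs: 81


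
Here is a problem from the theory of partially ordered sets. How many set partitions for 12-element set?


B(n) = number of set partitions of an n-element set.
B(n) satisfies the recurrence: B(n+1) = sum_k C(n,k)*B(k).
B(12) = 4213597


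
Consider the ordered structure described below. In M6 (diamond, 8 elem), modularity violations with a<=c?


Modular law: if a <= c then a v (b ^ c) = (a v b) ^ c.
Check all triples (a,b,c) with a <= c among 8 elements.
This lattice is modular (diamonds M_m and their chain-products are modular).
Total violating triples: 0


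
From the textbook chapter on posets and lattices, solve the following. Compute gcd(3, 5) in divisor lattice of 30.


In a divisor lattice, meet = gcd (greatest common divisor).
By Euclidean algorithm or factoring: gcd(3,5) = 1


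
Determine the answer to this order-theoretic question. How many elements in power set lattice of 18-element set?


Power set = 2^n.
2^18 = 262144


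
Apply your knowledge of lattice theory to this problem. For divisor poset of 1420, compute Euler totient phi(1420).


phi(n) = n * prod_{p|n} (1 - 1/p).
Prime divisors of 1420: [2, 5, 71]
phi(1420) = 1420 * (1 - 1/2) * (1 - 1/5) * (1 - 1/71)
phi(1420) = 560


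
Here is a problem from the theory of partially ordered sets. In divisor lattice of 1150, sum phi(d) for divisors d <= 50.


Divisors of 1150 up to 50: [1, 2, 5, 10, 23, 25, 46, 50]
phi values: [1, 1, 4, 4, 22, 20, 22, 20]
Sum = 94


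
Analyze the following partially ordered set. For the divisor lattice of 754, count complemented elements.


An element a is complemented if some b has a meet b = bottom, a join b = top.
a is complemented iff gcd(a, n/a)=1, i.e. a is a unitary divisor of 754.
Complemented elements: 1, 2, 13, 26, 29, 58, ... (2 more)
Count: 8


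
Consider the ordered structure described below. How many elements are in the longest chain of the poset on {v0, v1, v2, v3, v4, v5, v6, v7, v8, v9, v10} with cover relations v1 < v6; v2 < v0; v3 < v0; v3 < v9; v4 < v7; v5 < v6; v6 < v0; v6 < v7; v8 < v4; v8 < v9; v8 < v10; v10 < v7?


A chain is a totally ordered subset; we count the number of elements in a maximum chain.
Compute, for each element x, the size of the longest chain ending at x:
  v1: 1
  v2: 1
  v3: 1
  v5: 1
  v8: 1
  v4: 2
  ...
A maximum chain: v1 < v6 < v0
Number of elements in the longest chain: 3


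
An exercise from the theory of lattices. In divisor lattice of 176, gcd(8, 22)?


Meet=gcd.
gcd(8,22)=2


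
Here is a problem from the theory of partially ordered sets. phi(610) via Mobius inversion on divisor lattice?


phi(n) = n * prod_{p|n} (1 - 1/p).
Prime divisors of 610: [2, 5, 61]
phi(610) = 610 * (1 - 1/2) * (1 - 1/5) * (1 - 1/61)
phi(610) = 240


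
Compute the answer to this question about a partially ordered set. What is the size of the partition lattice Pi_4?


B(n) = number of set partitions of an n-element set.
B(n) satisfies the recurrence: B(n+1) = sum_k C(n,k)*B(k).
B(4) = 15


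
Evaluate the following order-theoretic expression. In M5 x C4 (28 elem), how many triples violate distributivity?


Distributive law: a ^ (b v c) = (a ^ b) v (a ^ c).
Check all 28^3 = 21952 ordered triples (a,b,c).
  e.g. a=(a1,0), b=(a2,0), c=(a3,0): lhs=(a1,0) != rhs=(0,0)
  e.g. a=(a1,0), b=(a2,0), c=(a3,1): lhs=(a1,0) != rhs=(0,0)
Total violating triples: 3840


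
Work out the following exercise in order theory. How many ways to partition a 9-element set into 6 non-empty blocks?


S(n,k) = k*S(n-1,k) + S(n-1,k-1).
S(8,6) = 266, S(8,5) = 1050
S(9,6) = 6*266 + 1050 = 1596 + 1050
S(9,6) = 2646


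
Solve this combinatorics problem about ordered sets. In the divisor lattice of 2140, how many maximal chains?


A maximal chain goes from the minimum element to a maximal element via cover relations.
Counting all min-to-max paths in the cover graph.
Total maximal chains: 12


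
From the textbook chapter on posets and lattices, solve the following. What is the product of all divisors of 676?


Divisors of 676: [1, 2, 4, 13, 26, 52, 169, 338, 676]
Product = n^(d(n)/2) = 676^(9/2)
Product = 5429503678976


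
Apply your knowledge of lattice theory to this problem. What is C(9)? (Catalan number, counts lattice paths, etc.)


C(n) = C(2n, n) / (n+1).
C(18, 9) = 48620
C(9) = 48620 / 10 = 4862


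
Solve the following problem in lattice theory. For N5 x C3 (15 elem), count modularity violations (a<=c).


Modular law: if a <= c then a v (b ^ c) = (a v b) ^ c.
Check all triples (a,b,c) with a <= c among 15 elements.
  e.g. a=(a,0), b=(c,0), c=(b,0): lhs=(a,0) != rhs=(b,0)
  e.g. a=(a,0), b=(c,1), c=(b,0): lhs=(a,0) != rhs=(b,0)
Total violating triples: 18


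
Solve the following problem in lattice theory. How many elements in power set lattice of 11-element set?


Power set = 2^n.
2^11 = 2048


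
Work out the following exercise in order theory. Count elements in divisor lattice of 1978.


Divisors of 1978: [1, 2, 23, 43, 46, 86, 989, 1978]
Count: 8


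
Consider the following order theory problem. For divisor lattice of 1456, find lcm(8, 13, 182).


In a divisor lattice, join = lcm (least common multiple).
Compute lcm iteratively: start with first element, then lcm(current, next).
Elements: [8, 13, 182]
lcm(8,13) = 104
lcm(104,182) = 728
Final lcm = 728


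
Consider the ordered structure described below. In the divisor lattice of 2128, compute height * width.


Height = length of longest chain minus 1; width = size of largest antichain.
A maximum chain: 1 | 19 | 133 | 266 | 532 | 1064 | 2128  (height 6).
A maximum antichain: {4, 14, 38, 133}  (width 4).
Product = 6 * 4 = 24


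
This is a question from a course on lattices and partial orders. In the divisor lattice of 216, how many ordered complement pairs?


Complement pair (a,b): a meet b = bottom, a join b = top.
Here: gcd(a,b)=1 and lcm(a,b)=216, i.e. a*b=216 with a,b coprime.
Pairs found: (1,216), (8,27), (27,8), (216,1)
Total ordered pairs: 4


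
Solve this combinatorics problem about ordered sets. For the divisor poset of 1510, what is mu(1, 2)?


In a divisor lattice, mu(a,b) = mu(b/a) where mu is the classical Mobius function.
b/a = 2/1 = 2
Prime factorization of 2: primes [2]
2 is squarefree with 1 prime factor(s), so mu(2) = (-1)^1 = -1


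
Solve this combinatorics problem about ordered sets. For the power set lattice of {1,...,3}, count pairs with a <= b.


The order relation is {(a,b) : a <= b}, reflexive so it includes (a,a).
Examples: ({},{}), ({},{1,2}), ({},{1,2,3}), ({},{1,3}), ({},{1}), ...
Total ordered pairs: 27


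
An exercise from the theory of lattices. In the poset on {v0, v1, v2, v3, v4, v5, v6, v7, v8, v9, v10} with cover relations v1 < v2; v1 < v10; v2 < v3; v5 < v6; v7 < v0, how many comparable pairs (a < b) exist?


A comparable pair {a,b} has a < b or b < a in the order.
Count unordered pairs where one element is strictly below the other.
Examples: {v0,v7}, {v1,v2}, {v1,v3}, {v1,v10}, ...
Total comparable pairs: 6


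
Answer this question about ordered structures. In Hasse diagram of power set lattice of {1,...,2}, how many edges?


A cover relation a -< b holds when a < b with no c strictly between.
Cover relations:
  {} -< {1}
  {} -< {2}
  {1} -< {1,2}
  {2} -< {1,2}
Total: 4


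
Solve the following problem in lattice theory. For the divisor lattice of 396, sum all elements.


sigma(n) = sum of divisors.
Divisors of 396: [1, 2, 3, 4, 6, 9, 11, 12, 18, 22, 33, 36, 44, 66, 99, 132, 198, 396]
Sum = 1092


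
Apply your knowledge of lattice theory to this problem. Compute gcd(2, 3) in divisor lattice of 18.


In a divisor lattice, meet = gcd (greatest common divisor).
By Euclidean algorithm or factoring: gcd(2,3) = 1


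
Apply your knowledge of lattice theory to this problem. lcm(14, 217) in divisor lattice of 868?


Join=lcm.
gcd(14,217)=7
lcm=434


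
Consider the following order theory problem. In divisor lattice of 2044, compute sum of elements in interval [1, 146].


Interval [1,146] in divisors of 2044: [1, 2, 73, 146]
Sum = 222


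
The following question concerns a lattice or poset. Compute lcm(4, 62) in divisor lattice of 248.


In a divisor lattice, join = lcm (least common multiple).
gcd(4,62) = 2
lcm(4,62) = 4*62/gcd = 248/2 = 124


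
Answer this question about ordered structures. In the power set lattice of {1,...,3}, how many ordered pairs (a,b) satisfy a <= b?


The order relation is {(a,b) : a <= b}, reflexive so it includes (a,a).
Examples: ({},{}), ({},{1,2}), ({},{1,2,3}), ({},{1,3}), ({},{1}), ...
Total ordered pairs: 27


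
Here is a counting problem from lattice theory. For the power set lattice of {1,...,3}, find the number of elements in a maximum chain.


A chain is a totally ordered subset; we count the number of elements in a maximum chain.
Compute, for each element x, the size of the longest chain ending at x:
  {}: 1
  {1}: 2
  {2}: 2
  {3}: 2
  {1,2}: 3
  {1,3}: 3
  ...
A maximum chain: {} < {1} < {1,2} < {1,2,3}
Number of elements in the longest chain: 4


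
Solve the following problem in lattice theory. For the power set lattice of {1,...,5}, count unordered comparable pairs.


A comparable pair {a,b} has a < b or b < a in the order.
Count unordered pairs where one element is strictly below the other.
Examples: {{},{1}}, {{},{2}}, {{},{3}}, {{},{4}}, ...
Total comparable pairs: 211


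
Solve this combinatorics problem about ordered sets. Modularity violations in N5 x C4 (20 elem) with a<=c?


Modular law: if a <= c then a v (b ^ c) = (a v b) ^ c.
Check all triples (a,b,c) with a <= c among 20 elements.
  e.g. a=(a,0), b=(c,0), c=(b,0): lhs=(a,0) != rhs=(b,0)
  e.g. a=(a,0), b=(c,1), c=(b,0): lhs=(a,0) != rhs=(b,0)
Total violating triples: 40


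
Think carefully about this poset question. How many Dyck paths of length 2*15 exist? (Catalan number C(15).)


C(n) = C(2n, n) / (n+1).
C(30, 15) = 155117520
C(15) = 155117520 / 16 = 9694845


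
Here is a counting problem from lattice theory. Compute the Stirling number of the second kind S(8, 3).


S(n,k) = k*S(n-1,k) + S(n-1,k-1).
S(7,3) = 301, S(7,2) = 63
S(8,3) = 3*301 + 63 = 903 + 63
S(8,3) = 966


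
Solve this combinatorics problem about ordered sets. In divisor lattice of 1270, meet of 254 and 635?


In a divisor lattice, meet = gcd (greatest common divisor).
By Euclidean algorithm or factoring: gcd(254,635) = 127


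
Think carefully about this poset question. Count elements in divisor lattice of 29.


Divisors of 29: [1, 29]
Count: 2


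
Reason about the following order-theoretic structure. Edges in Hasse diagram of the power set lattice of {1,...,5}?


A cover relation a -< b holds when a < b with no c strictly between.
Cover relations:
  {} -< {1}
  {} -< {2}
  {} -< {3}
  {} -< {4}
  {} -< {5}
  {1} -< {1,2}
  {1} -< {1,3}
  {1} -< {1,4}
  ...72 more
Total: 80
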